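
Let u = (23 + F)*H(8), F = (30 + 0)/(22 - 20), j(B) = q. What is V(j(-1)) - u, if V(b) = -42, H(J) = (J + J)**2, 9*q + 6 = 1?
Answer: -9770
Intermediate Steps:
q = -5/9 (q = -2/3 + (1/9)*1 = -2/3 + 1/9 = -5/9 ≈ -0.55556)
j(B) = -5/9
H(J) = 4*J**2 (H(J) = (2*J)**2 = 4*J**2)
F = 15 (F = 30/2 = 30*(1/2) = 15)
u = 9728 (u = (23 + 15)*(4*8**2) = 38*(4*64) = 38*256 = 9728)
V(j(-1)) - u = -42 - 1*9728 = -42 - 9728 = -9770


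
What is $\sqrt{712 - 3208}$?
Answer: $8 i \sqrt{39} \approx 49.96 i$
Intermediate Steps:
$\sqrt{712 - 3208} = \sqrt{-2496} = 8 i \sqrt{39}$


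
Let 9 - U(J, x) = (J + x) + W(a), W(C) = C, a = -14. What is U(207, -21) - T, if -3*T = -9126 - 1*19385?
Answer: -29000/3 ≈ -9666.7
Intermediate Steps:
U(J, x) = 23 - J - x (U(J, x) = 9 - ((J + x) - 14) = 9 - (-14 + J + x) = 9 + (14 - J - x) = 23 - J - x)
T = 28511/3 (T = -(-9126 - 1*19385)/3 = -(-9126 - 19385)/3 = -1/3*(-28511) = 28511/3 ≈ 9503.7)
U(207, -21) - T = (23 - 1*207 - 1*(-21)) - 1*28511/3 = (23 - 207 + 21) - 28511/3 = -163 - 28511/3 = -29000/3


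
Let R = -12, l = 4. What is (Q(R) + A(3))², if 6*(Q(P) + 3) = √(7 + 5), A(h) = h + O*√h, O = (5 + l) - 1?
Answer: 625/3 ≈ 208.33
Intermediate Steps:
O = 8 (O = (5 + 4) - 1 = 9 - 1 = 8)
A(h) = h + 8*√h
Q(P) = -3 + √3/3 (Q(P) = -3 + √(7 + 5)/6 = -3 + √12/6 = -3 + (2*√3)/6 = -3 + √3/3)
(Q(R) + A(3))² = ((-3 + √3/3) + (3 + 8*√3))² = (25*√3/3)² = 625/3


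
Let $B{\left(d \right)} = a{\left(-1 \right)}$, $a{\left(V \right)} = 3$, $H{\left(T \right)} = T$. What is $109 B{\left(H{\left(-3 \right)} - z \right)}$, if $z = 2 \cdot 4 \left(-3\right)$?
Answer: $327$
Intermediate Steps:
$z = -24$ ($z = 8 \left(-3\right) = -24$)
$B{\left(d \right)} = 3$
$109 B{\left(H{\left(-3 \right)} - z \right)} = 109 \cdot 3 = 327$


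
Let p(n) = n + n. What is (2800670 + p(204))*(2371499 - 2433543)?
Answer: -173790083432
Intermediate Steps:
p(n) = 2*n
(2800670 + p(204))*(2371499 - 2433543) = (2800670 + 2*204)*(2371499 - 2433543) = (2800670 + 408)*(-62044) = 2801078*(-62044) = -173790083432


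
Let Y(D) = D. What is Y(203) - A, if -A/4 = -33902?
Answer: -135405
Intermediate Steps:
A = 135608 (A = -4*(-33902) = 135608)
Y(203) - A = 203 - 1*135608 = 203 - 135608 = -135405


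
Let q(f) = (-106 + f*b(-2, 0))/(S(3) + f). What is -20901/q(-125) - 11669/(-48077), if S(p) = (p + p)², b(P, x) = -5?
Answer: 29812787588/8317321 ≈ 3584.4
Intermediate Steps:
S(p) = 4*p² (S(p) = (2*p)² = 4*p²)
q(f) = (-106 - 5*f)/(36 + f) (q(f) = (-106 + f*(-5))/(4*3² + f) = (-106 - 5*f)/(4*9 + f) = (-106 - 5*f)/(36 + f))
-20901/q(-125) - 11669/(-48077) = -20901*(36 - 125)/(-106 - 5*(-125)) - 11669/(-48077) = -20901*(-89/(-106 + 625)) - 11669*(-1/48077) = -20901/((-1/89*519)) + 11669/48077 = -20901/(-519/89) + 11669/48077 = -20901*(-89/519) + 11669/48077 = 620063/173 + 11669/48077 = 29812787588/8317321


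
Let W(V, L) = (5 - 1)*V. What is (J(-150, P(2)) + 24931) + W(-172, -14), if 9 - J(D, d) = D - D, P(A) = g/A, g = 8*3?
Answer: 24252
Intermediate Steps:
g = 24
W(V, L) = 4*V
P(A) = 24/A
J(D, d) = 9 (J(D, d) = 9 - (D - D) = 9 - 1*0 = 9 + 0 = 9)
(J(-150, P(2)) + 24931) + W(-172, -14) = (9 + 24931) + 4*(-172) = 24940 - 688 = 24252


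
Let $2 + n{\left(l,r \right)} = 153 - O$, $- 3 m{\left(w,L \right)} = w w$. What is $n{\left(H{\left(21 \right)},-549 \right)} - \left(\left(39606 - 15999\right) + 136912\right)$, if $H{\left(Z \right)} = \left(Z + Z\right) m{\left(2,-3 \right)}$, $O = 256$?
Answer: $-160624$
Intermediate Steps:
$m{\left(w,L \right)} = - \frac{w^{2}}{3}$ ($m{\left(w,L \right)} = - \frac{w w}{3} = - \frac{w^{2}}{3}$)
$H{\left(Z \right)} = - \frac{8 Z}{3}$ ($H{\left(Z \right)} = \left(Z + Z\right) \left(- \frac{2^{2}}{3}\right) = 2 Z \left(\left(- \frac{1}{3}\right) 4\right) = 2 Z \left(- \frac{4}{3}\right) = - \frac{8 Z}{3}$)
$n{\left(l,r \right)} = -105$ ($n{\left(l,r \right)} = -2 + \left(153 - 256\right) = -2 - 103 = -105$)
$n{\left(H{\left(21 \right)},-549 \right)} - \left(\left(39606 - 15999\right) + 136912\right) = -105 - \left(\left(39606 - 15999\right) + 136912\right) = -105 - \left(23607 + 136912\right) = -105 - 160519 = -160624$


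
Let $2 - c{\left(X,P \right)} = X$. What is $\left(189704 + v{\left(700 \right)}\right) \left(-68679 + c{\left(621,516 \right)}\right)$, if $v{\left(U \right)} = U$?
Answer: $-13194616392$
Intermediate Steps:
$c{\left(X,P \right)} = 2 - X$
$\left(189704 + v{\left(700 \right)}\right) \left(-68679 + c{\left(621,516 \right)}\right) = \left(189704 + 700\right) \left(-68679 + \left(2 - 621\right)\right) = 190404 \left(-68679 + \left(2 - 621\right)\right) = 190404 \left(-68679 - 619\right) = 190404 \left(-69298\right) = -13194616392$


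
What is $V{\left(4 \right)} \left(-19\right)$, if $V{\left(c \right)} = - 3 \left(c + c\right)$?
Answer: $456$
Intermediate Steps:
$V{\left(c \right)} = - 6 c$ ($V{\left(c \right)} = - 3 \cdot 2 c = - 6 c$)
$V{\left(4 \right)} \left(-19\right) = \left(-6\right) 4 \left(-19\right) = \left(-24\right) \left(-19\right) = 456$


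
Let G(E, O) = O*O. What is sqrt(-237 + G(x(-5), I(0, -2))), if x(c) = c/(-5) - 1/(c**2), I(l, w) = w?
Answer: I*sqrt(233) ≈ 15.264*I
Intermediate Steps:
x(c) = -1/c**2 - c/5 (x(c) = c*(-1/5) - 1/c**2 = -c/5 - 1/c**2 = -1/c**2 - c/5)
G(E, O) = O**2
sqrt(-237 + G(x(-5), I(0, -2))) = sqrt(-237 + (-2)**2) = sqrt(-237 + 4) = sqrt(-233) = I*sqrt(233)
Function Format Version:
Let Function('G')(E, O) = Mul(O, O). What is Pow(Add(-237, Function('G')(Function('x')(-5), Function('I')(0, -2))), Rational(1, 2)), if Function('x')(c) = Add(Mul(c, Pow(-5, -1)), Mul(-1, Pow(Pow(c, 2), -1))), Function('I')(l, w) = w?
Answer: Mul(I, Pow(233, Rational(1, 2))) ≈ Mul(15.264, I)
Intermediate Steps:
Function('x')(c) = Add(Mul(-1, Pow(c, -2)), Mul(Rational(-1, 5), c)) (Function('x')(c) = Add(Mul(c, Rational(-1, 5)), Mul(-1, Pow(c, -2))) = Add(Mul(Rational(-1, 5), c), Mul(-1, Pow(c, -2))) = Add(Mul(-1, Pow(c, -2)), Mul(Rational(-1, 5), c)))
Function('G')(E, O) = Pow(O, 2)
Pow(Add(-237, Function('G')(Function('x')(-5), Function('I')(0, -2))), Rational(1, 2)) = Pow(Add(-237, Pow(-2, 2)), Rational(1, 2)) = Pow(Add(-237, 4), Rational(1, 2)) = Pow(-233, Rational(1, 2)) = Mul(I, Pow(233, Rational(1, 2)))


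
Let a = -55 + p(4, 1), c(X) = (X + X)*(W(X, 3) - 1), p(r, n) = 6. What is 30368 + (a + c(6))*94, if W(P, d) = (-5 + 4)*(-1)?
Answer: 25762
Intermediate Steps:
W(P, d) = 1 (W(P, d) = -1*(-1) = 1)
c(X) = 0 (c(X) = (X + X)*(1 - 1) = (2*X)*0 = 0)
a = -49 (a = -55 + 6 = -49)
30368 + (a + c(6))*94 = 30368 + (-49 + 0)*94 = 30368 - 49*94 = 30368 - 4606 = 25762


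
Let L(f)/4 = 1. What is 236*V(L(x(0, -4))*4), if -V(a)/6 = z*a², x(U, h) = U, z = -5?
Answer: 1812480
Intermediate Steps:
L(f) = 4 (L(f) = 4*1 = 4)
V(a) = 30*a² (V(a) = -(-30)*a² = 30*a²)
236*V(L(x(0, -4))*4) = 236*(30*(4*4)²) = 236*(30*16²) = 236*(30*256) = 236*7680 = 1812480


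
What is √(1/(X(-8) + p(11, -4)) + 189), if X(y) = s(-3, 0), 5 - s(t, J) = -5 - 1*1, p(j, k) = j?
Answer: √91498/22 ≈ 13.749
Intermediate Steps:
s(t, J) = 11 (s(t, J) = 5 - (-5 - 1*1) = 5 - (-5 - 1) = 5 - 1*(-6) = 5 + 6 = 11)
X(y) = 11
√(1/(X(-8) + p(11, -4)) + 189) = √(1/(11 + 11) + 189) = √(1/22 + 189) = √(4159/22) = √91498/22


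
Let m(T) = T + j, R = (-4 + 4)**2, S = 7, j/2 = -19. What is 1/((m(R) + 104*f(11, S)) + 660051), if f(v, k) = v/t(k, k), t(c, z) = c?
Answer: 7/4621235 ≈ 1.5147e-6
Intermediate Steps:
j = -38 (j = 2*(-19) = -38)
f(v, k) = v/k
R = 0 (R = 0**2 = 0)
m(T) = -38 + T (m(T) = T - 38 = -38 + T)
1/((m(R) + 104*f(11, S)) + 660051) = 1/(((-38 + 0) + 104*(11/7)) + 660051) = 1/((-38 + 104*(11*(1/7))) + 660051) = 1/((-38 + 104*(11/7)) + 660051) = 1/((-38 + 1144/7) + 660051) = 1/(878/7 + 660051) = 1/(4621235/7) = 7/4621235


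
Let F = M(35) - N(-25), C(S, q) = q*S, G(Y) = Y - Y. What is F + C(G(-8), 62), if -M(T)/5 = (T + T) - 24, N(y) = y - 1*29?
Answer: -176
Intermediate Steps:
N(y) = -29 + y (N(y) = y - 29 = -29 + y)
M(T) = 120 - 10*T (M(T) = -5*((T + T) - 24) = -5*(2*T - 24) = -5*(-24 + 2*T) = 120 - 10*T)
G(Y) = 0
C(S, q) = S*q
F = -176 (F = (120 - 10*35) - (-29 - 25) = (120 - 350) - 1*(-54) = -230 + 54 = -176)
F + C(G(-8), 62) = -176 + 0*62 = -176 + 0 = -176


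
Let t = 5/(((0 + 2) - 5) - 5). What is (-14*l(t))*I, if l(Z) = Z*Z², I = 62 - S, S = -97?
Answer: 139125/256 ≈ 543.46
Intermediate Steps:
I = 159 (I = 62 - 1*(-97) = 62 + 97 = 159)
t = -5/8 (t = 5/((2 - 5) - 5) = 5/(-3 - 5) = 5/(-8) = -⅛*5 = -5/8 ≈ -0.62500)
l(Z) = Z³
(-14*l(t))*I = -14*(-5/8)³*159 = -14*(-125/512)*159 = (875/256)*159 = 139125/256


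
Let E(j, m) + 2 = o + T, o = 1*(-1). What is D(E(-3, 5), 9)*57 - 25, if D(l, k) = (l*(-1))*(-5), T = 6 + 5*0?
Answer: 830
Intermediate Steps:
T = 6 (T = 6 + 0 = 6)
o = -1
E(j, m) = 3 (E(j, m) = -2 + (-1 + 6) = -2 + 5 = 3)
D(l, k) = 5*l (D(l, k) = -l*(-5) = 5*l)
D(E(-3, 5), 9)*57 - 25 = (5*3)*57 - 25 = 15*57 - 25 = 855 - 25 = 830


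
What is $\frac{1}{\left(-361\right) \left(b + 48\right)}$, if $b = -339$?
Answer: $\frac{1}{105051} \approx 9.5192 \cdot 10^{-6}$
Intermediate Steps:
$\frac{1}{\left(-361\right) \left(b + 48\right)} = \frac{1}{\left(-361\right) \left(-339 + 48\right)} = \frac{1}{\left(-361\right) \left(-291\right)} = \frac{1}{105051}$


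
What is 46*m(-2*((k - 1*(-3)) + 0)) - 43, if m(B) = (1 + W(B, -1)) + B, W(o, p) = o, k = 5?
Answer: -1469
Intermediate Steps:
m(B) = 1 + 2*B (m(B) = (1 + B) + B = 1 + 2*B)
46*m(-2*((k - 1*(-3)) + 0)) - 43 = 46*(1 + 2*(-2*((5 - 1*(-3)) + 0))) - 43 = 46*(1 + 2*(-2*((5 + 3) + 0))) - 43 = 46*(1 + 2*(-2*(8 + 0))) - 43 = 46*(1 + 2*(-2*8)) - 43 = 46*(1 + 2*(-16)) - 43 = 46*(1 - 32) - 43 = 46*(-31) - 43 = -1426 - 43 = -1469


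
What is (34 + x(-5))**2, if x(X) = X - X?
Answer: 1156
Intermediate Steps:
x(X) = 0
(34 + x(-5))**2 = (34 + 0)**2 = 34**2 = 1156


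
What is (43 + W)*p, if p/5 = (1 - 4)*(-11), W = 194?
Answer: 39105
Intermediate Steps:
p = 165 (p = 5*((1 - 4)*(-11)) = 5*(-3*(-11)) = 5*33 = 165)
(43 + W)*p = (43 + 194)*165 = 237*165 = 39105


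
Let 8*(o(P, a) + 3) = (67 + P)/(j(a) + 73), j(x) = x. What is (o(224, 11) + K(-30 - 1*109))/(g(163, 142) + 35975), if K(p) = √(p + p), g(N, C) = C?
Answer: -575/8090208 + I*√278/36117 ≈ -7.1074e-5 + 0.00046165*I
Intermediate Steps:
K(p) = √2*√p (K(p) = √(2*p) = √2*√p)
o(P, a) = -3 + (67 + P)/(8*(73 + a)) (o(P, a) = -3 + ((67 + P)/(a + 73))/8 = -3 + ((67 + P)/(73 + a))/8 = -3 + (67 + P)/(8*(73 + a)))
(o(224, 11) + K(-30 - 1*109))/(g(163, 142) + 35975) = ((-1685 + 224 - 24*11)/(8*(73 + 11)) + √2*√(-30 - 1*109))/(142 + 35975) = ((⅛)*(-1685 + 224 - 264)/84 + √2*√(-30 - 109))/36117 = ((⅛)*(1/84)*(-1725) + √2*√(-139))*(1/36117) = (-575/224 + √2*(I*√139))*(1/36117) = (-575/224 + I*√278)*(1/36117) = -575/8090208 + I*√278/36117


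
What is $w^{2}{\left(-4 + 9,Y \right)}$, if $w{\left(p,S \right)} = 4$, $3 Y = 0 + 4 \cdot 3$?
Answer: $16$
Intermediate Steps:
$Y = 4$ ($Y = \frac{0 + 4 \cdot 3}{3} = \frac{0 + 12}{3} = \frac{1}{3} \cdot 12 = 4$)
$w^{2}{\left(-4 + 9,Y \right)} = 4^{2} = 16$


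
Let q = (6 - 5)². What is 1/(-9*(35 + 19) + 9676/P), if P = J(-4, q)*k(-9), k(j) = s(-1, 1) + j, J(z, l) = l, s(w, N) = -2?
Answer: -11/15022 ≈ -0.00073226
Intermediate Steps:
q = 1 (q = 1² = 1)
k(j) = -2 + j
P = -11 (P = 1*(-2 - 9) = 1*(-11) = -11)
1/(-9*(35 + 19) + 9676/P) = 1/(-9*(35 + 19) + 9676/(-11)) = 1/(-9*54 + 9676*(-1/11)) = 1/(-486 - 9676/11) = 1/(-15022/11) = -11/15022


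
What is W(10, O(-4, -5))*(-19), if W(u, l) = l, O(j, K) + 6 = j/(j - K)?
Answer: 190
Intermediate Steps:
O(j, K) = -6 + j/(j - K)
W(10, O(-4, -5))*(-19) = ((-6*(-5) + 5*(-4))/(-5 - 1*(-4)))*(-19) = ((30 - 20)/(-5 + 4))*(-19) = (10/(-1))*(-19) = -1*10*(-19) = -10*(-19) = 190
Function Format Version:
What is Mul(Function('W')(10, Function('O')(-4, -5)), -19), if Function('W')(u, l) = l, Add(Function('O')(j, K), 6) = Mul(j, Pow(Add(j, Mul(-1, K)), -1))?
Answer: 190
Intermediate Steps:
Function('O')(j, K) = Add(-6, Mul(j, Pow(Add(j, Mul(-1, K)), -1)))
Mul(Function('W')(10, Function('O')(-4, -5)), -19) = Mul(Mul(Pow(Add(-5, Mul(-1, -4)), -1), Add(Mul(-6, -5), Mul(5, -4))), -19) = Mul(Mul(Pow(Add(-5, 4), -1), Add(30, -20)), -19) = Mul(Mul(Pow(-1, -1), 10), -19) = Mul(Mul(-1, 10), -19) = Mul(-10, -19) = 190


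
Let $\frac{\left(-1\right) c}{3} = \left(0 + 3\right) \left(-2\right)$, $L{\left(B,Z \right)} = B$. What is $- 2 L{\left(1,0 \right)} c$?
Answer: $-36$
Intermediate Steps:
$c = 18$ ($c = - 3 \left(0 + 3\right) \left(-2\right) = - 3 \cdot 3 \left(-2\right) = \left(-3\right) \left(-6\right) = 18$)
$- 2 L{\left(1,0 \right)} c = \left(-2\right) 1 \cdot 18 = \left(-2\right) 18 = -36$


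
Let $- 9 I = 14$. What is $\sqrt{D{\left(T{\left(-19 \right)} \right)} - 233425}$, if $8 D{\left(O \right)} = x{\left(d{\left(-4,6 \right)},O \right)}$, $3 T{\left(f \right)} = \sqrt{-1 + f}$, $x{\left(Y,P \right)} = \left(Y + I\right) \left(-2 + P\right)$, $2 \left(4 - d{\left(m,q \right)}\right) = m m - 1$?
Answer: $\frac{\sqrt{-302517162 - 546 i \sqrt{5}}}{36} \approx 0.00097492 - 483.14 i$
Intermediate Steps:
$I = - \frac{14}{9}$ ($I = \left(- \frac{1}{9}\right) 14 = - \frac{14}{9} \approx -1.5556$)
$d{\left(m,q \right)} = \frac{9}{2} - \frac{m^{2}}{2}$ ($d{\left(m,q \right)} = 4 - \frac{m m - 1}{2} = 4 - \frac{m^{2} - 1}{2} = 4 - \frac{-1 + m^{2}}{2} = 4 - \left(- \frac{1}{2} + \frac{m^{2}}{2}\right) = \frac{9}{2} - \frac{m^{2}}{2}$)
$x{\left(Y,P \right)} = \left(-2 + P\right) \left(- \frac{14}{9} + Y\right)$ ($x{\left(Y,P \right)} = \left(Y - \frac{14}{9}\right) \left(-2 + P\right) = \left(- \frac{14}{9} + Y\right) \left(-2 + P\right) = \left(-2 + P\right) \left(- \frac{14}{9} + Y\right)$)
$T{\left(f \right)} = \frac{\sqrt{-1 + f}}{3}$
$D{\left(O \right)} = \frac{91}{72} - \frac{91 O}{144}$ ($D{\left(O \right)} = \frac{\frac{28}{9} - 2 \left(\frac{9}{2} - \frac{\left(-4\right)^{2}}{2}\right) - \frac{14 O}{9} + O \left(\frac{9}{2} - \frac{\left(-4\right)^{2}}{2}\right)}{8} = \frac{\frac{28}{9} - 2 \left(\frac{9}{2} - 8\right) - \frac{14 O}{9} + O \left(\frac{9}{2} - 8\right)}{8} = \frac{\frac{28}{9} - -7 - \frac{14 O}{9} + O \left(- \frac{7}{2}\right)}{8} = \frac{\frac{28}{9} + 7 - \frac{14 O}{9} - \frac{7 O}{2}}{8} = \frac{\frac{91}{9} - \frac{91 O}{18}}{8} = \frac{91}{72} - \frac{91 O}{144}$)
$\sqrt{D{\left(T{\left(-19 \right)} \right)} - 233425} = \sqrt{\left(\frac{91}{72} - \frac{91 \frac{\sqrt{-1 - 19}}{3}}{144}\right) - 233425} = \sqrt{\left(\frac{91}{72} - \frac{91 \frac{\sqrt{-20}}{3}}{144}\right) - 233425} = \sqrt{\left(\frac{91}{72} - \frac{91 \frac{2 i \sqrt{5}}{3}}{144}\right) - 233425} = \sqrt{\left(\frac{91}{72} - \frac{91 i \sqrt{5}}{216}\right) - 233425} = \sqrt{- \frac{16806509}{72} - \frac{91 i \sqrt{5}}{216}}$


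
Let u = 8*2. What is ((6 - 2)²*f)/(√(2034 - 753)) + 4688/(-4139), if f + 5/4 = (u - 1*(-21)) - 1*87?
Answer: -4688/4139 - 820*√1281/1281 ≈ -24.043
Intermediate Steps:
u = 16
f = -205/4 (f = -5/4 + ((16 - 1*(-21)) - 1*87) = -5/4 + ((16 + 21) - 87) = -5/4 + (37 - 87) = -5/4 - 50 = -205/4 ≈ -51.250)
((6 - 2)²*f)/(√(2034 - 753)) + 4688/(-4139) = ((6 - 2)²*(-205/4))/(√(2034 - 753)) + 4688/(-4139) = (4²*(-205/4))/(√1281) + 4688*(-1/4139) = (16*(-205/4))*(√1281/1281) - 4688/4139 = -820*√1281/1281 - 4688/4139 = -4688/4139 - 820*√1281/1281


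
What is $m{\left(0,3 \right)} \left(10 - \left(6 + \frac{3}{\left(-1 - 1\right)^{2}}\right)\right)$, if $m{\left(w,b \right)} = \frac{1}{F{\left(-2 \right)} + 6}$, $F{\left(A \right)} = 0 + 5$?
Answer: $\frac{13}{44} \approx 0.29545$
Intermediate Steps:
$F{\left(A \right)} = 5$
$m{\left(w,b \right)} = \frac{1}{11}$ ($m{\left(w,b \right)} = \frac{1}{5 + 6} = \frac{1}{11}$)
$m{\left(0,3 \right)} \left(10 - \left(6 + \frac{3}{\left(-1 - 1\right)^{2}}\right)\right) = \frac{10 - \left(6 + \frac{3}{\left(-1 - 1\right)^{2}}\right)}{11} = \frac{10 - \left(6 + \frac{3}{\left(-2\right)^{2}}\right)}{11} = \frac{10 - \left(6 + \frac{3}{4}\right)}{11} = \frac{10 - \frac{27}{4}}{11} = \frac{1}{11} \cdot \frac{13}{4} = \frac{13}{44}$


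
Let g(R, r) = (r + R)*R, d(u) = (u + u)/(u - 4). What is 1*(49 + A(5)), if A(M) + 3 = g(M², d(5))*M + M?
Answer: 4426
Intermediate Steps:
d(u) = 2*u/(-4 + u) (d(u) = (2*u)/(-4 + u) = 2*u/(-4 + u))
g(R, r) = R*(R + r) (g(R, r) = (R + r)*R = R*(R + r))
A(M) = -3 + M + M³*(10 + M²) (A(M) = -3 + ((M²*(M² + 2*5/(-4 + 5)))*M + M) = -3 + ((M²*(M² + 2*5/1))*M + M) = -3 + ((M²*(M² + 2*5*1))*M + M) = -3 + ((M²*(M² + 10))*M + M) = -3 + ((M²*(10 + M²))*M + M) = -3 + (M³*(10 + M²) + M) = -3 + (M + M³*(10 + M²)) = -3 + M + M³*(10 + M²))
1*(49 + A(5)) = 1*(49 + (-3 + 5 + 5³*(10 + 5²))) = 1*(49 + (-3 + 5 + 125*(10 + 25))) = 1*(49 + (-3 + 5 + 125*35)) = 1*(49 + (-3 + 5 + 4375)) = 1*(49 + 4377) = 1*4426 = 4426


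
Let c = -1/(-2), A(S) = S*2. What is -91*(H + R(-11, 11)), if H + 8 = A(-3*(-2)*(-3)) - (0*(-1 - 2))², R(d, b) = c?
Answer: 7917/2 ≈ 3958.5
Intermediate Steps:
A(S) = 2*S
c = ½ (c = -1*(-½) = ½ ≈ 0.50000)
R(d, b) = ½
H = -44 (H = -8 + (2*(-3*(-2)*(-3)) - (0*(-1 - 2))²) = -8 + (2*(6*(-3)) - (0*(-3))²) = -8 + (2*(-18) - 1*0²) = -8 + (-36 - 1*0) = -8 + (-36 + 0) = -8 - 36 = -44)
-91*(H + R(-11, 11)) = -91*(-44 + ½) = -91*(-87/2) = 7917/2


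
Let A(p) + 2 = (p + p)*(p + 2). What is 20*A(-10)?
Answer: 3160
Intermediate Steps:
A(p) = -2 + 2*p*(2 + p) (A(p) = -2 + (p + p)*(p + 2) = -2 + (2*p)*(2 + p) = -2 + 2*p*(2 + p))
20*A(-10) = 20*(-2 + 2*(-10)**2 + 4*(-10)) = 20*(-2 + 2*100 - 40) = 20*(-2 + 200 - 40) = 20*158 = 3160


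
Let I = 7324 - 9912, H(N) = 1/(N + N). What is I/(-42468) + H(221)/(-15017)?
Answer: 4294460941/70470486138 ≈ 0.060940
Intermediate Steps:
H(N) = 1/(2*N)
I = -2588
I/(-42468) + H(221)/(-15017) = -2588/(-42468) + ((½)/221)/(-15017) = -2588*(-1/42468) + ((½)*(1/221))*(-1/15017) = 647/10617 + (1/442)*(-1/15017) = 647/10617 - 1/6637514 = 4294460941/70470486138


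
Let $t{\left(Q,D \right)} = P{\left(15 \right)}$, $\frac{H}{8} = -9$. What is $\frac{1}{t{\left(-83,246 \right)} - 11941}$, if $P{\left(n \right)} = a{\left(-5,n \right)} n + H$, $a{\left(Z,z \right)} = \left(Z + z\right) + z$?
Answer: $- \frac{1}{11638} \approx -8.5925 \cdot 10^{-5}$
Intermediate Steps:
$a{\left(Z,z \right)} = Z + 2 z$
$H = -72$ ($H = 8 \left(-9\right) = -72$)
$P{\left(n \right)} = -72 + n \left(-5 + 2 n\right)$ ($P{\left(n \right)} = \left(-5 + 2 n\right) n - 72 = n \left(-5 + 2 n\right) - 72 = -72 + n \left(-5 + 2 n\right)$)
$t{\left(Q,D \right)} = 303$ ($t{\left(Q,D \right)} = -72 + 15 \left(-5 + 2 \cdot 15\right) = -72 + 15 \left(-5 + 30\right) = -72 + 15 \cdot 25 = -72 + 375 = 303$)
$\frac{1}{t{\left(-83,246 \right)} - 11941} = \frac{1}{303 - 11941} = \frac{1}{-11638} = - \frac{1}{11638}$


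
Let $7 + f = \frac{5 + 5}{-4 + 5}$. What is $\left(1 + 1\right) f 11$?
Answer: $66$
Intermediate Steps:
$f = 3$ ($f = -7 + \frac{5 + 5}{-4 + 5} = -7 + \frac{10}{1} = -7 + 10 \cdot 1 = -7 + 10 = 3$)
$\left(1 + 1\right) f 11 = \left(1 + 1\right) 3 \cdot 11 = 2 \cdot 3 \cdot 11 = 6 \cdot 11 = 66$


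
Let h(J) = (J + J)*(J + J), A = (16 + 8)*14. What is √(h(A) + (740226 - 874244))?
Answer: √317566 ≈ 563.53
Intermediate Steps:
A = 336 (A = 24*14 = 336)
h(J) = 4*J² (h(J) = (2*J)*(2*J) = 4*J²)
√(h(A) + (740226 - 874244)) = √(4*336² + (740226 - 874244)) = √(4*112896 - 134018) = √(451584 - 134018) = √317566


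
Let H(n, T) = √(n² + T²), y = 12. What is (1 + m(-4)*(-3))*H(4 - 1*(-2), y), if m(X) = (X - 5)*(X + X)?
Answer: -1290*√5 ≈ -2884.5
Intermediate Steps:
m(X) = 2*X*(-5 + X) (m(X) = (-5 + X)*(2*X) = 2*X*(-5 + X))
H(n, T) = √(T² + n²)
(1 + m(-4)*(-3))*H(4 - 1*(-2), y) = (1 + (2*(-4)*(-5 - 4))*(-3))*√(12² + (4 - 1*(-2))²) = (1 + (2*(-4)*(-9))*(-3))*√(144 + (4 + 2)²) = (1 + 72*(-3))*√(144 + 6²) = (1 - 216)*√(144 + 36) = -1290*√5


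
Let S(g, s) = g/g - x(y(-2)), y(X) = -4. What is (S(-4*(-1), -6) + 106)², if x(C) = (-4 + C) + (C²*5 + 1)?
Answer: 1156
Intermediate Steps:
x(C) = -3 + C + 5*C² (x(C) = (-4 + C) + (5*C² + 1) = (-4 + C) + (1 + 5*C²) = -3 + C + 5*C²)
S(g, s) = -72 (S(g, s) = g/g - (-3 - 4 + 5*(-4)²) = 1 - (-3 - 4 + 5*16) = 1 - (-3 - 4 + 80) = 1 - 1*73 = 1 - 73 = -72)
(S(-4*(-1), -6) + 106)² = (-72 + 106)² = 34² = 1156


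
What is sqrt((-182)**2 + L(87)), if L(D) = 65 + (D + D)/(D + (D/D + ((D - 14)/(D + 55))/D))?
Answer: sqrt(1569346668602169)/217445 ≈ 182.18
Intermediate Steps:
L(D) = 65 + 2*D/(1 + D + (-14 + D)/(D*(55 + D))) (L(D) = 65 + (2*D)/(D + (1 + ((-14 + D)/(55 + D))/D)) = 65 + (2*D)/(D + (1 + (-14 + D)/(D*(55 + D)))) = 65 + (2*D)/(1 + D + (-14 + D)/(D*(55 + D))) = 65 + 2*D/(1 + D + (-14 + D)/(D*(55 + D))))
sqrt((-182)**2 + L(87)) = sqrt((-182)**2 + (-910 + 67*87**3 + 3640*87 + 3750*87**2)/(-14 + 87**3 + 56*87 + 56*87**2)) = sqrt(33124 + (-910 + 67*658503 + 316680 + 3750*7569)/(-14 + 658503 + 4872 + 56*7569)) = sqrt(33124 + (-910 + 44119701 + 316680 + 28383750)/(-14 + 658503 + 4872 + 423864)) = sqrt(33124 + 72819221/1087225) = sqrt(36086060121/1087225) = sqrt(1569346668602169)/217445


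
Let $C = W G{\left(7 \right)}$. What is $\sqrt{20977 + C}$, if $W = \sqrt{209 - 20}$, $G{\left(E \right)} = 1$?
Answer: $\sqrt{20977 + 3 \sqrt{21}} \approx 144.88$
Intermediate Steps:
$W = 3 \sqrt{21}$ ($W = \sqrt{189} = 3 \sqrt{21} \approx 13.748$)
$C = 3 \sqrt{21}$ ($C = 3 \sqrt{21} \cdot 1 = 3 \sqrt{21} \approx 13.748$)
$\sqrt{20977 + C} = \sqrt{20977 + 3 \sqrt{21}}$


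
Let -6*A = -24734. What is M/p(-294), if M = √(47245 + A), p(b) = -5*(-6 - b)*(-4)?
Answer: √462306/17280 ≈ 0.039348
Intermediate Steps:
A = 12367/3 (A = -⅙*(-24734) = 12367/3 ≈ 4122.3)
p(b) = -120 - 20*b (p(b) = (30 + 5*b)*(-4) = -120 - 20*b)
M = √462306/3 (M = √(47245 + 12367/3) = √(154102/3) = √462306/3 ≈ 226.64)
M/p(-294) = (√462306/3)/(-120 - 20*(-294)) = (√462306/3)/(-120 + 5880) = (√462306/3)/5760 = (√462306/3)*(1/5760) = √462306/17280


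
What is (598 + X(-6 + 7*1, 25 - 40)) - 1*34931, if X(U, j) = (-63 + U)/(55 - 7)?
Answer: -824023/24 ≈ -34334.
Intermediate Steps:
X(U, j) = -21/16 + U/48 (X(U, j) = (-63 + U)/48 = (-63 + U)*(1/48) = -21/16 + U/48)
(598 + X(-6 + 7*1, 25 - 40)) - 1*34931 = (598 + (-21/16 + (-6 + 7*1)/48)) - 1*34931 = (598 + (-21/16 + (-6 + 7)/48)) - 34931 = (598 + (-21/16 + (1/48)*1)) - 34931 = (598 + (-21/16 + 1/48)) - 34931 = (598 - 31/24) - 34931 = 14321/24 - 34931 = -824023/24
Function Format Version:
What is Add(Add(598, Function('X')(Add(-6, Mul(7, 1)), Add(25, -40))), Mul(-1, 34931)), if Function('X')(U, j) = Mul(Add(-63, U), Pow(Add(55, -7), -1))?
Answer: Rational(-824023, 24) ≈ -34334.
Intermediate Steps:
Function('X')(U, j) = Add(Rational(-21, 16), Mul(Rational(1, 48), U)) (Function('X')(U, j) = Mul(Add(-63, U), Pow(48, -1)) = Mul(Add(-63, U), Rational(1, 48)) = Add(Rational(-21, 16), Mul(Rational(1, 48), U)))
Add(Add(598, Function('X')(Add(-6, Mul(7, 1)), Add(25, -40))), Mul(-1, 34931)) = Add(Add(598, Add(Rational(-21, 16), Mul(Rational(1, 48), Add(-6, Mul(7, 1))))), Mul(-1, 34931)) = Add(Add(598, Add(Rational(-21, 16), Mul(Rational(1, 48), Add(-6, 7)))), -34931) = Add(Add(598, Add(Rational(-21, 16), Mul(Rational(1, 48), 1))), -34931) = Add(Add(598, Add(Rational(-21, 16), Rational(1, 48))), -34931) = Add(Add(598, Rational(-31, 24)), -34931) = Add(Rational(14321, 24), -34931) = Rational(-824023, 24)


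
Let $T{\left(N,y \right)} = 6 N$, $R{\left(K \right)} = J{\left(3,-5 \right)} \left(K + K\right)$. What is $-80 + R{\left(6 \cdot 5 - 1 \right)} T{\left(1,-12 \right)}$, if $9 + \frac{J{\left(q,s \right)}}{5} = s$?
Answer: $-24440$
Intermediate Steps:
$J{\left(q,s \right)} = -45 + 5 s$
$R{\left(K \right)} = - 140 K$ ($R{\left(K \right)} = \left(-45 + 5 \left(-5\right)\right) \left(K + K\right) = \left(-45 - 25\right) 2 K = - 70 \cdot 2 K = - 140 K$)
$-80 + R{\left(6 \cdot 5 - 1 \right)} T{\left(1,-12 \right)} = -80 + - 140 \left(6 \cdot 5 - 1\right) 6 \cdot 1 = -80 + - 140 \left(30 - 1\right) 6 = -80 + \left(-140\right) 29 \cdot 6 = -80 - 24360 = -24440$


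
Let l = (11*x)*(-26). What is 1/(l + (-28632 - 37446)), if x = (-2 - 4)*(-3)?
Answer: -1/71226 ≈ -1.4040e-5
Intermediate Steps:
x = 18 (x = -6*(-3) = 18)
l = -5148 (l = (11*18)*(-26) = 198*(-26) = -5148)
1/(l + (-28632 - 37446)) = 1/(-5148 + (-28632 - 37446)) = 1/(-5148 - 66078) = 1/(-71226) = -1/71226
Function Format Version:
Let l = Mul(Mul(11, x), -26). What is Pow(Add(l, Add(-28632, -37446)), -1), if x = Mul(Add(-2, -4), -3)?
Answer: Rational(-1, 71226) ≈ -1.4040e-5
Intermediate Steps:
x = 18 (x = Mul(-6, -3) = 18)
l = -5148 (l = Mul(Mul(11, 18), -26) = Mul(198, -26) = -5148)
Pow(Add(l, Add(-28632, -37446)), -1) = Pow(Add(-5148, Add(-28632, -37446)), -1) = Pow(Add(-5148, -66078), -1) = Pow(-71226, -1) = Rational(-1, 71226)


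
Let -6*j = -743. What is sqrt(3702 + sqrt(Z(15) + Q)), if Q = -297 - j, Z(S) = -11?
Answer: sqrt(133272 + 6*I*sqrt(15546))/6 ≈ 60.844 + 0.17077*I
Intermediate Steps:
j = 743/6 (j = -1/6*(-743) = 743/6 ≈ 123.83)
Q = -2525/6 (Q = -297 - 1*743/6 = -297 - 743/6 = -2525/6 ≈ -420.83)
sqrt(3702 + sqrt(Z(15) + Q)) = sqrt(3702 + sqrt(-11 - 2525/6)) = sqrt(3702 + sqrt(-2591/6)) = sqrt(3702 + I*sqrt(15546)/6)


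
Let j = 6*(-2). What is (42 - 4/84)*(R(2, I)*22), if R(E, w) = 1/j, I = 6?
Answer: -9691/126 ≈ -76.913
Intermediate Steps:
j = -12
R(E, w) = -1/12 (R(E, w) = 1/(-12) = -1/12)
(42 - 4/84)*(R(2, I)*22) = (42 - 4/84)*(-1/12*22) = (42 - 4*1/84)*(-11/6) = (42 - 1/21)*(-11/6) = (881/21)*(-11/6) = -9691/126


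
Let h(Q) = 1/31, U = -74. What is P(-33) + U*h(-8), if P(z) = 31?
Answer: 887/31 ≈ 28.613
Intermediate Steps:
h(Q) = 1/31
P(-33) + U*h(-8) = 31 - 74*1/31 = 31 - 74/31 = 887/31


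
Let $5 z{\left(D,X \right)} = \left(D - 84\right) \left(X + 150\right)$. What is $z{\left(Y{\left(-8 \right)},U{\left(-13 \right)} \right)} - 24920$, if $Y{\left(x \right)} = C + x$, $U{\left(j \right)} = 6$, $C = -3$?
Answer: $-27884$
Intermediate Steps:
$Y{\left(x \right)} = -3 + x$
$z{\left(D,X \right)} = \frac{\left(-84 + D\right) \left(150 + X\right)}{5}$ ($z{\left(D,X \right)} = \frac{\left(D - 84\right) \left(X + 150\right)}{5} = \frac{\left(-84 + D\right) \left(150 + X\right)}{5}$)
$z{\left(Y{\left(-8 \right)},U{\left(-13 \right)} \right)} - 24920 = \left(-2520 + 30 \left(-3 - 8\right) - \frac{504}{5} + \frac{1}{5} \left(-3 - 8\right) 6\right) - 24920 = \left(-2520 + 30 \left(-11\right) - \frac{504}{5} + \frac{1}{5} \left(-11\right) 6\right) - 24920 = \left(-2520 - 330 - \frac{504}{5} - \frac{66}{5}\right) - 24920 = -2964 - 24920 = -27884$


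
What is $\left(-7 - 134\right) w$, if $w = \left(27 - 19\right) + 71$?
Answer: $-11139$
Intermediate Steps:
$w = 79$ ($w = \left(27 - 19\right) + 71 = 8 + 71 = 79$)
$\left(-7 - 134\right) w = \left(-7 - 134\right) 79 = \left(-141\right) 79 = -11139$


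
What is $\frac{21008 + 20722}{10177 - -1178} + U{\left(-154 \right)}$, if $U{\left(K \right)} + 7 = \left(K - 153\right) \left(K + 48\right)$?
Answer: $\frac{24631777}{757} \approx 32539.0$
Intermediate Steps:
$U{\left(K \right)} = -7 + \left(-153 + K\right) \left(48 + K\right)$ ($U{\left(K \right)} = -7 + \left(K - 153\right) \left(K + 48\right) = -7 + \left(-153 + K\right) \left(48 + K\right)$)
$\frac{21008 + 20722}{10177 - -1178} + U{\left(-154 \right)} = \frac{21008 + 20722}{10177 - -1178} - \left(-8819 - 23716\right) = \frac{41730}{10177 + \left(-79 + 1257\right)} + \left(-7351 + 23716 + 16170\right) = \frac{41730}{10177 + 1178} + 32535 = \frac{41730}{11355} + 32535 = 41730 \cdot \frac{1}{11355} + 32535 = \frac{2782}{757} + 32535 = \frac{24631777}{757}$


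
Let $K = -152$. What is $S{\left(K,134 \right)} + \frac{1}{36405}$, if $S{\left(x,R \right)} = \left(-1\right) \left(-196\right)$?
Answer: $\frac{7135381}{36405} \approx 196.0$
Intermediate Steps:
$S{\left(x,R \right)} = 196$
$S{\left(K,134 \right)} + \frac{1}{36405} = 196 + \frac{1}{36405} = \frac{7135381}{36405}$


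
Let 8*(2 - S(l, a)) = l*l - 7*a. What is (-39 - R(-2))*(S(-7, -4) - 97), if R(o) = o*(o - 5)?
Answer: 44361/8 ≈ 5545.1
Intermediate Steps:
R(o) = o*(-5 + o)
S(l, a) = 2 - l**2/8 + 7*a/8 (S(l, a) = 2 - (l*l - 7*a)/8 = 2 - (l**2 - 7*a)/8 = 2 + (-l**2/8 + 7*a/8) = 2 - l**2/8 + 7*a/8)
(-39 - R(-2))*(S(-7, -4) - 97) = (-39 - (-2)*(-5 - 2))*((2 - 1/8*(-7)**2 + (7/8)*(-4)) - 97) = (-39 - (-2)*(-7))*((2 - 1/8*49 - 7/2) - 97) = (-39 - 1*14)*((2 - 49/8 - 7/2) - 97) = (-39 - 14)*(-61/8 - 97) = -53*(-837/8) = 44361/8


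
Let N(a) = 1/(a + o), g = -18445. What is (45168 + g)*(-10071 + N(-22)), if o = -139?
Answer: -43329527336/161 ≈ -2.6913e+8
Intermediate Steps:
N(a) = 1/(-139 + a) (N(a) = 1/(a - 139) = 1/(-139 + a))
(45168 + g)*(-10071 + N(-22)) = (45168 - 18445)*(-10071 + 1/(-139 - 22)) = 26723*(-10071 + 1/(-161)) = 26723*(-10071 - 1/161) = 26723*(-1621432/161) = -43329527336/161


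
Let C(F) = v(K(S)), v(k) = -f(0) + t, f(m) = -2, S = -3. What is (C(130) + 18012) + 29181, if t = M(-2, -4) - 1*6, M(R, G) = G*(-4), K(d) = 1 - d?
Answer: 47205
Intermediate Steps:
M(R, G) = -4*G
t = 10 (t = -4*(-4) - 1*6 = 16 - 6 = 10)
v(k) = 12 (v(k) = -1*(-2) + 10 = 2 + 10 = 12)
C(F) = 12
(C(130) + 18012) + 29181 = (12 + 18012) + 29181 = 18024 + 29181 = 47205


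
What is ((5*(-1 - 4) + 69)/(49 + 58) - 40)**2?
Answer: 17943696/11449 ≈ 1567.3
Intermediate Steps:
((5*(-1 - 4) + 69)/(49 + 58) - 40)**2 = ((5*(-5) + 69)/107 - 40)**2 = ((-25 + 69)*(1/107) - 40)**2 = (44*(1/107) - 40)**2 = (44/107 - 40)**2 = (-4236/107)**2 = 17943696/11449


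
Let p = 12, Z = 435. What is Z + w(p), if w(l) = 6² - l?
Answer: 459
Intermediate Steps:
w(l) = 36 - l
Z + w(p) = 435 + (36 - 1*12) = 435 + (36 - 12) = 435 + 24 = 459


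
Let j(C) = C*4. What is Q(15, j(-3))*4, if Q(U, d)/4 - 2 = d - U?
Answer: -400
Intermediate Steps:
j(C) = 4*C
Q(U, d) = 8 - 4*U + 4*d (Q(U, d) = 8 + 4*(d - U) = 8 + (-4*U + 4*d) = 8 - 4*U + 4*d)
Q(15, j(-3))*4 = (8 - 4*15 + 4*(4*(-3)))*4 = (8 - 60 + 4*(-12))*4 = (8 - 60 - 48)*4 = -100*4 = -400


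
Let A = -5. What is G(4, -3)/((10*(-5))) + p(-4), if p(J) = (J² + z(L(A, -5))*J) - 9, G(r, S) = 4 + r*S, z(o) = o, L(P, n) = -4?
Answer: 579/25 ≈ 23.160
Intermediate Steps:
G(r, S) = 4 + S*r
p(J) = -9 + J² - 4*J (p(J) = (J² - 4*J) - 9 = -9 + J² - 4*J)
G(4, -3)/((10*(-5))) + p(-4) = (4 - 3*4)/((10*(-5))) + (-9 + (-4)² - 4*(-4)) = (4 - 12)/(-50) + (-9 + 16 + 16) = -8*(-1/50) + 23 = 4/25 + 23 = 579/25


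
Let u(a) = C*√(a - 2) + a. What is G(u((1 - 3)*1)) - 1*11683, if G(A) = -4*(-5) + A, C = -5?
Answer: -11665 - 10*I ≈ -11665.0 - 10.0*I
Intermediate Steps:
u(a) = a - 5*√(-2 + a) (u(a) = -5*√(a - 2) + a = -5*√(-2 + a) + a = a - 5*√(-2 + a))
G(A) = 20 + A
G(u((1 - 3)*1)) - 1*11683 = (20 + ((1 - 3)*1 - 5*√(-2 + (1 - 3)*1))) - 1*11683 = (20 + (-2*1 - 5*√(-2 - 2*1))) - 11683 = (20 + (-2 - 5*√(-2 - 2))) - 11683 = (20 + (-2 - 10*I)) - 11683 = (18 - 10*I) - 11683 = -11665 - 10*I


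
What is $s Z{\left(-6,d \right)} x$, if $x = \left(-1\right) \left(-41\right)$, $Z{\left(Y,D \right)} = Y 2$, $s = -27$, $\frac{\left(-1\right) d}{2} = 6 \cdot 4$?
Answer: $13284$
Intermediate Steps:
$d = -48$ ($d = - 2 \cdot 6 \cdot 4 = \left(-2\right) 24 = -48$)
$Z{\left(Y,D \right)} = 2 Y$
$x = 41$
$s Z{\left(-6,d \right)} x = - 27 \cdot 2 \left(-6\right) 41 = \left(-27\right) \left(-12\right) 41 = 324 \cdot 41 = 13284$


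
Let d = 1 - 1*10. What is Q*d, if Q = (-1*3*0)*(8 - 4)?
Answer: 0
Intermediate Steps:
Q = 0 (Q = -3*0*4 = 0*4 = 0)
d = -9 (d = 1 - 10 = -9)
Q*d = 0*(-9) = 0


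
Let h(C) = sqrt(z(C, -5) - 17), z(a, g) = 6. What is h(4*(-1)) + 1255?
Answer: 1255 + I*sqrt(11) ≈ 1255.0 + 3.3166*I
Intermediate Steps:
h(C) = I*sqrt(11) (h(C) = sqrt(6 - 17) = sqrt(-11) = I*sqrt(11))
h(4*(-1)) + 1255 = I*sqrt(11) + 1255 = 1255 + I*sqrt(11)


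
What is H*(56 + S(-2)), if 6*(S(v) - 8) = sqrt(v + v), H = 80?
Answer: 5120 + 80*I/3 ≈ 5120.0 + 26.667*I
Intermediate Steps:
S(v) = 8 + sqrt(2)*sqrt(v)/6 (S(v) = 8 + sqrt(v + v)/6 = 8 + sqrt(2*v)/6 = 8 + (sqrt(2)*sqrt(v))/6 = 8 + sqrt(2)*sqrt(v)/6)
H*(56 + S(-2)) = 80*(56 + (8 + sqrt(2)*sqrt(-2)/6)) = 80*(56 + (8 + sqrt(2)*(I*sqrt(2))/6)) = 80*(56 + (8 + I/3)) = 80*(64 + I/3) = 5120 + 80*I/3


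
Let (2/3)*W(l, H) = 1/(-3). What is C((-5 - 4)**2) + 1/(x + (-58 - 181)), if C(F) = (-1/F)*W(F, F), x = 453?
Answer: 94/8667 ≈ 0.010846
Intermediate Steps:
W(l, H) = -1/2 (W(l, H) = (3/2)/(-3) = (3/2)*(-1/3) = -1/2)
C(F) = 1/(2*F) (C(F) = -1/F*(-1/2) = 1/(2*F))
C((-5 - 4)**2) + 1/(x + (-58 - 181)) = 1/(2*((-5 - 4)**2)) + 1/(453 + (-58 - 181)) = 1/(2*((-9)**2)) + 1/(453 - 239) = (1/2)/81 + 1/214 = (1/2)*(1/81) + 1/214 = 1/162 + 1/214 = 94/8667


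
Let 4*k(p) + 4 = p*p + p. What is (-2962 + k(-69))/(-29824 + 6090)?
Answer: 895/11867 ≈ 0.075419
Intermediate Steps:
k(p) = -1 + p/4 + p**2/4 (k(p) = -1 + (p*p + p)/4 = -1 + (p**2 + p)/4 = -1 + (p + p**2)/4 = -1 + (p/4 + p**2/4) = -1 + p/4 + p**2/4)
(-2962 + k(-69))/(-29824 + 6090) = (-2962 + (-1 + (1/4)*(-69) + (1/4)*(-69)**2))/(-29824 + 6090) = (-2962 + (-1 - 69/4 + (1/4)*4761))/(-23734) = (-2962 + (-1 - 69/4 + 4761/4))*(-1/23734) = (-2962 + 1172)*(-1/23734) = -1790*(-1/23734) = 895/11867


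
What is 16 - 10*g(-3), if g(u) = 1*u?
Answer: 46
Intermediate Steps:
g(u) = u
16 - 10*g(-3) = 16 - 10*(-3) = 16 + 30 = 46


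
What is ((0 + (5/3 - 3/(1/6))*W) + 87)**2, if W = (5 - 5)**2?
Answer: 7569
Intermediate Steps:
W = 0 (W = 0**2 = 0)
((0 + (5/3 - 3/(1/6))*W) + 87)**2 = ((0 + (5/3 - 3/(1/6))*0) + 87)**2 = ((0 + (5*(1/3) - 3/1/6)*0) + 87)**2 = ((0 + (5/3 - 3*6)*0) + 87)**2 = ((0 + (5/3 - 18)*0) + 87)**2 = ((0 - 49/3*0) + 87)**2 = ((0 + 0) + 87)**2 = (0 + 87)**2 = 87**2 = 7569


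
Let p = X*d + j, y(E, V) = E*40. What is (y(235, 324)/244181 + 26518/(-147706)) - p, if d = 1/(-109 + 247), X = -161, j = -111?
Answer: 12121284825415/108200996358 ≈ 112.03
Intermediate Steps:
d = 1/138 ≈ 0.0072464
y(E, V) = 40*E
p = -673/6 (p = -161*1/138 - 111 = -7/6 - 111 = -673/6 ≈ -112.17)
(y(235, 324)/244181 + 26518/(-147706)) - p = ((40*235)/244181 + 26518/(-147706)) - 1*(-673/6) = (9400*(1/244181) + 26518*(-1/147706)) + 673/6 = (9400/244181 - 13259/73853) + 673/6 = -2543377679/18033499393 + 673/6 = 12121284825415/108200996358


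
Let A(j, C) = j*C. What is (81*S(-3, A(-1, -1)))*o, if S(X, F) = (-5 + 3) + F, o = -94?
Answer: 7614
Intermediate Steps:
A(j, C) = C*j
S(X, F) = -2 + F
(81*S(-3, A(-1, -1)))*o = (81*(-2 - 1*(-1)))*(-94) = (81*(-2 + 1))*(-94) = (81*(-1))*(-94) = -81*(-94) = 7614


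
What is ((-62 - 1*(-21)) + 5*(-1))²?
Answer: 2116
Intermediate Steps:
((-62 - 1*(-21)) + 5*(-1))² = ((-62 + 21) - 5)² = (-41 - 5)² = (-46)² = 2116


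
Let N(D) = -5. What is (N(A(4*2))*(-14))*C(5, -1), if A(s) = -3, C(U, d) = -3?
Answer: -210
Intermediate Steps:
(N(A(4*2))*(-14))*C(5, -1) = -5*(-14)*(-3) = 70*(-3) = -210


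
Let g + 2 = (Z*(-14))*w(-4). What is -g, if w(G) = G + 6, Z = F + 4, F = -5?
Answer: -26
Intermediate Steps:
Z = -1 (Z = -5 + 4 = -1)
w(G) = 6 + G
g = 26 (g = -2 + (-1*(-14))*(6 - 4) = -2 + 14*2 = -2 + 28 = 26)
-g = -1*26 = -26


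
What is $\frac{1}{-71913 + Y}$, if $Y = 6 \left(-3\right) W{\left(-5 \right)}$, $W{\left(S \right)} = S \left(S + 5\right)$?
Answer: $- \frac{1}{71913} \approx -1.3906 \cdot 10^{-5}$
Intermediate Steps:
$W{\left(S \right)} = S \left(5 + S\right)$
$Y = 0$ ($Y = 6 \left(-3\right) \left(- 5 \left(5 - 5\right)\right) = - 18 \left(\left(-5\right) 0\right) = \left(-18\right) 0 = 0$)
$\frac{1}{-71913 + Y} = \frac{1}{-71913 + 0} = \frac{1}{-71913} = - \frac{1}{71913}$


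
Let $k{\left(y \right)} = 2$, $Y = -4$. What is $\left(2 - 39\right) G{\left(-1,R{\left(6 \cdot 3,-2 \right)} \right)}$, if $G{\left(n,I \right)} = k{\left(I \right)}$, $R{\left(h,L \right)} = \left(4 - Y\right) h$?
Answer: $-74$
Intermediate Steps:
$R{\left(h,L \right)} = 8 h$ ($R{\left(h,L \right)} = \left(4 - -4\right) h = \left(4 + 4\right) h = 8 h$)
$G{\left(n,I \right)} = 2$
$\left(2 - 39\right) G{\left(-1,R{\left(6 \cdot 3,-2 \right)} \right)} = \left(2 - 39\right) 2 = \left(-37\right) 2 = -74$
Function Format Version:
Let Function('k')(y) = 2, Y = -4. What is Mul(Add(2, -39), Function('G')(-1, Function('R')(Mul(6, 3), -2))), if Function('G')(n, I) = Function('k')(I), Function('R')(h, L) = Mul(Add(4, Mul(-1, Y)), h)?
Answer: -74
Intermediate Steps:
Function('R')(h, L) = Mul(8, h) (Function('R')(h, L) = Mul(Add(4, Mul(-1, -4)), h) = Mul(Add(4, 4), h) = Mul(8, h))
Function('G')(n, I) = 2
Mul(Add(2, -39), Function('G')(-1, Function('R')(Mul(6, 3), -2))) = Mul(Add(2, -39), 2) = Mul(-37, 2) = -74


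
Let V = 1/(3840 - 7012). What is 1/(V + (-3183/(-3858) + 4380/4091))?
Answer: 8343987236/15814913853 ≈ 0.52760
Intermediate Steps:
V = -1/3172 (V = 1/(-3172) = -1/3172 ≈ -0.00031526)
1/(V + (-3183/(-3858) + 4380/4091)) = 1/(-1/3172 + (-3183/(-3858) + 4380/4091)) = 1/(-1/3172 + (-3183*(-1/3858) + 4380*(1/4091))) = 1/(-1/3172 + (1061/1286 + 4380/4091)) = 1/(-1/3172 + 9973231/5261026) = 1/(15814913853/8343987236) = 8343987236/15814913853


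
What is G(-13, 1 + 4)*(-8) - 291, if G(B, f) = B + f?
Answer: -227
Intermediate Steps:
G(-13, 1 + 4)*(-8) - 291 = (-13 + (1 + 4))*(-8) - 291 = (-13 + 5)*(-8) - 291 = -8*(-8) - 291 = 64 - 291 = -227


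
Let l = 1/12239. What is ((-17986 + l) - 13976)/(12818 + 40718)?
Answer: -391182917/655227104 ≈ -0.59702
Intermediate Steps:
l = 1/12239 ≈ 8.1706e-5
((-17986 + l) - 13976)/(12818 + 40718) = ((-17986 + 1/12239) - 13976)/(12818 + 40718) = (-220130653/12239 - 13976)/53536 = -391182917/12239*1/53536 = -391182917/655227104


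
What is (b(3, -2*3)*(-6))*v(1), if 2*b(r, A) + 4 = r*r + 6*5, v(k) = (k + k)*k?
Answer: -210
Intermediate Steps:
v(k) = 2*k² (v(k) = (2*k)*k = 2*k²)
b(r, A) = 13 + r²/2 (b(r, A) = -2 + (r*r + 6*5)/2 = -2 + (r² + 30)/2 = -2 + (30 + r²)/2 = -2 + (15 + r²/2) = 13 + r²/2)
(b(3, -2*3)*(-6))*v(1) = ((13 + (½)*3²)*(-6))*(2*1²) = ((13 + (½)*9)*(-6))*(2*1) = ((13 + 9/2)*(-6))*2 = ((35/2)*(-6))*2 = -105*2 = -210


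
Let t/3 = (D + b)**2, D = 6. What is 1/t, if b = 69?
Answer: 1/16875 ≈ 5.9259e-5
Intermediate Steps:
t = 16875 (t = 3*(6 + 69)**2 = 3*75**2 = 3*5625 = 16875)
1/t = 1/16875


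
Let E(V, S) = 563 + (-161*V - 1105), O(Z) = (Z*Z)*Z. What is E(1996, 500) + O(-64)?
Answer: -584042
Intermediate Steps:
O(Z) = Z³ (O(Z) = Z²*Z = Z³)
E(V, S) = -542 - 161*V (E(V, S) = 563 + (-1105 - 161*V) = -542 - 161*V)
E(1996, 500) + O(-64) = (-542 - 161*1996) + (-64)³ = (-542 - 321356) - 262144 = -321898 - 262144 = -584042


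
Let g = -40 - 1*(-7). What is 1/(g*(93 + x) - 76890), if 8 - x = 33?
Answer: -1/79134 ≈ -1.2637e-5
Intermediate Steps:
g = -33 (g = -40 + 7 = -33)
x = -25 (x = 8 - 1*33 = 8 - 33 = -25)
1/(g*(93 + x) - 76890) = 1/(-33*(93 - 25) - 76890) = 1/(-33*68 - 76890) = 1/(-2244 - 76890) = 1/(-79134) = -1/79134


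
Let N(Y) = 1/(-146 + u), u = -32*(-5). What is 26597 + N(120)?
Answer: 372359/14 ≈ 26597.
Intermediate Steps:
u = 160
N(Y) = 1/14 (N(Y) = 1/(-146 + 160) = 1/14)
26597 + N(120) = 26597 + 1/14 = 372359/14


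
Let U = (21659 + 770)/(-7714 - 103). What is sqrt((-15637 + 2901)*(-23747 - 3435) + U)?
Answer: 3*sqrt(2350456236502115)/7817 ≈ 18606.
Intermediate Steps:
U = -22429/7817 (U = 22429/(-7817) = 22429*(-1/7817) = -22429/7817 ≈ -2.8693)
sqrt((-15637 + 2901)*(-23747 - 3435) + U) = sqrt((-15637 + 2901)*(-23747 - 3435) - 22429/7817) = sqrt(-12736*(-27182) - 22429/7817) = sqrt(346189952 - 22429/7817) = sqrt(2706166832355/7817) = 3*sqrt(2350456236502115)/7817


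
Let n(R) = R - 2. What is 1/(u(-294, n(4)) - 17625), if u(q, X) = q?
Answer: -1/17919 ≈ -5.5807e-5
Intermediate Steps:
n(R) = -2 + R
1/(u(-294, n(4)) - 17625) = 1/(-294 - 17625) = 1/(-17919) = -1/17919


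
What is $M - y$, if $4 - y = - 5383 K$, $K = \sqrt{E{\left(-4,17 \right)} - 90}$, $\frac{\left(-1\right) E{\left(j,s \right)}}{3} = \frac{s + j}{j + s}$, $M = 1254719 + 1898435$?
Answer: $3153150 - 5383 i \sqrt{93} \approx 3.1532 \cdot 10^{6} - 51912.0 i$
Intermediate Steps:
$M = 3153154$
$E{\left(j,s \right)} = -3$ ($E{\left(j,s \right)} = - 3 \frac{s + j}{j + s} = - 3 \frac{j + s}{j + s} = \left(-3\right) 1 = -3$)
$K = i \sqrt{93}$ ($K = \sqrt{-3 - 90} = \sqrt{-93} = i \sqrt{93} \approx 9.6436 i$)
$y = 4 + 5383 i \sqrt{93}$ ($y = 4 - - 5383 i \sqrt{93} = 4 + 5383 i \sqrt{93} \approx 4.0 + 51912.0 i$)
$M - y = 3153154 - \left(4 + 5383 i \sqrt{93}\right) = 3153150 - 5383 i \sqrt{93}$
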